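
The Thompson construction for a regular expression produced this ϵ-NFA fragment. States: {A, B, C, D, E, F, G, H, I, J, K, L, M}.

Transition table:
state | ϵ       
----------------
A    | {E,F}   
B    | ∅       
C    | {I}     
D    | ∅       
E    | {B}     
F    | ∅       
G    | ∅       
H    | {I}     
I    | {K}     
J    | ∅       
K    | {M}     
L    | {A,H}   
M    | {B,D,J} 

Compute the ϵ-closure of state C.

{B, C, D, I, J, K, M}

Start with {C}.
From C via ϵ: add I.
From I via ϵ: add K.
From K via ϵ: add M.
From M via ϵ: add B, D, J.
No new states can be added; the closed set is {B, C, D, I, J, K, M}.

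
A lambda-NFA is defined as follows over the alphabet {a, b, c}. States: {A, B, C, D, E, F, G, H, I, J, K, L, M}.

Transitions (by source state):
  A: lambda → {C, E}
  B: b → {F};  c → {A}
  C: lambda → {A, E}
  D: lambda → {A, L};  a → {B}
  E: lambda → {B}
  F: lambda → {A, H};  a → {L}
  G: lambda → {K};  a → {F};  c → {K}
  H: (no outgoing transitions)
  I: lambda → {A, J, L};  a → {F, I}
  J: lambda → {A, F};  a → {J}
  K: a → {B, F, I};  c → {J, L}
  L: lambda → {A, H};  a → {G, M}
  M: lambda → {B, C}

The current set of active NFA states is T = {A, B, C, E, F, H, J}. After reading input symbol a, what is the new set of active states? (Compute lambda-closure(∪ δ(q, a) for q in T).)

{A, B, C, E, F, H, J, L}

F on a → {L}.
J on a → {J}.
No a-transition from A, B, C, E, H.
Union after reading a: {J, L}.
Now take the lambda-closure:
From J via lambda: add A, F.
From L via lambda: add H.
From A via lambda: add C, E.
From E via lambda: add B.
No new states can be added; the closed set is {A, B, C, E, F, H, J, L}.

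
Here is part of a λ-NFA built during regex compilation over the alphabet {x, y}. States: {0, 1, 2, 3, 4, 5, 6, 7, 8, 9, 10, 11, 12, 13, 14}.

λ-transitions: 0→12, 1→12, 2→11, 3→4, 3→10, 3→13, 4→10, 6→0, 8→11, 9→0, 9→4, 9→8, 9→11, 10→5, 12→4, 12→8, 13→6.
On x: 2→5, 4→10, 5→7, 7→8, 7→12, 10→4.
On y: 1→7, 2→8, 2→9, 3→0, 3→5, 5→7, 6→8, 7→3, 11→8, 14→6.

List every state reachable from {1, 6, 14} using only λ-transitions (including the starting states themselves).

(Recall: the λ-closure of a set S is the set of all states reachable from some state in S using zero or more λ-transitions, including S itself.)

Start with {1, 6, 14}.
From 1 via λ: add 12.
From 6 via λ: add 0.
From 12 via λ: add 4, 8.
From 4 via λ: add 10.
From 8 via λ: add 11.
From 10 via λ: add 5.
No new states can be added; the closed set is {0, 1, 4, 5, 6, 8, 10, 11, 12, 14}.

{0, 1, 4, 5, 6, 8, 10, 11, 12, 14}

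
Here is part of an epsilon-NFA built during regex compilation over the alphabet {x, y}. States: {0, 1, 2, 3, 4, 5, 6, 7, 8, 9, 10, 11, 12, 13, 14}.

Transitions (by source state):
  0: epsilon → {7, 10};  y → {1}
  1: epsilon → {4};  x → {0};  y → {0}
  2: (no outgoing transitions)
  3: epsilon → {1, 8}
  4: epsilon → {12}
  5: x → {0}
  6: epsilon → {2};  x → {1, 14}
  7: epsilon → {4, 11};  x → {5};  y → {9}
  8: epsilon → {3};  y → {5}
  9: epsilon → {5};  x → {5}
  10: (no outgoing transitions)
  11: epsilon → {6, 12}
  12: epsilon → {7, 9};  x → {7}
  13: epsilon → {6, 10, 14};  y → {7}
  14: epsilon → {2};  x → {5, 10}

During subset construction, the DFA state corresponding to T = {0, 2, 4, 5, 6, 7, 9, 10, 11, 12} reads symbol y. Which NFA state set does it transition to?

{1, 2, 4, 5, 6, 7, 9, 11, 12}

0 on y → {1}.
7 on y → {9}.
No y-transition from 2, 4, 5, 6, 9, 10, 11, 12.
Union after reading y: {1, 9}.
Now take the epsilon-closure:
From 1 via epsilon: add 4.
From 9 via epsilon: add 5.
From 4 via epsilon: add 12.
From 12 via epsilon: add 7.
From 7 via epsilon: add 11.
From 11 via epsilon: add 6.
From 6 via epsilon: add 2.
No new states can be added; the closed set is {1, 2, 4, 5, 6, 7, 9, 11, 12}.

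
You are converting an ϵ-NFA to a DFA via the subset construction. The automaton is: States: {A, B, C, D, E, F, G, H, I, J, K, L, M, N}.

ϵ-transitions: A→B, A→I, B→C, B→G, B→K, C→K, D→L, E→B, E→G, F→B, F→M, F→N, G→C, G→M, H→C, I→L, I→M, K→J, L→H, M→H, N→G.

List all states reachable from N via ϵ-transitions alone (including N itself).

{C, G, H, J, K, M, N}

Start with {N}.
From N via ϵ: add G.
From G via ϵ: add C, M.
From C via ϵ: add K.
From M via ϵ: add H.
From K via ϵ: add J.
No new states can be added; the closed set is {C, G, H, J, K, M, N}.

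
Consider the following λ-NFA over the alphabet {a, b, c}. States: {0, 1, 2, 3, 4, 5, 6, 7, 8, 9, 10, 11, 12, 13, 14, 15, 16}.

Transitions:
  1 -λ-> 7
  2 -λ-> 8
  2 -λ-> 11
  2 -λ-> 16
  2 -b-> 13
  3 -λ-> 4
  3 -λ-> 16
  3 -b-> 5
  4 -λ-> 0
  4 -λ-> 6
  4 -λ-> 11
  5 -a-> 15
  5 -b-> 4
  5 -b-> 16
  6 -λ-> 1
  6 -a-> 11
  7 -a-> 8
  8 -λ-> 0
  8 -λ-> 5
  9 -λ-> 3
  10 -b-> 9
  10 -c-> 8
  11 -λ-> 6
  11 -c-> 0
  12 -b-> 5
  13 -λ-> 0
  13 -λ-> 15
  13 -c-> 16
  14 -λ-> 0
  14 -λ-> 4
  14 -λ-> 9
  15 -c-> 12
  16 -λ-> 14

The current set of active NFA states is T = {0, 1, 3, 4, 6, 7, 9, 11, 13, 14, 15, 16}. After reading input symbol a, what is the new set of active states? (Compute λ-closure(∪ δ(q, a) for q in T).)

{0, 1, 5, 6, 7, 8, 11}

6 on a → {11}.
7 on a → {8}.
No a-transition from 0, 1, 3, 4, 9, 11, 13, 14, 15, 16.
Union after reading a: {8, 11}.
Now take the λ-closure:
From 8 via λ: add 0, 5.
From 11 via λ: add 6.
From 6 via λ: add 1.
From 1 via λ: add 7.
No new states can be added; the closed set is {0, 1, 5, 6, 7, 8, 11}.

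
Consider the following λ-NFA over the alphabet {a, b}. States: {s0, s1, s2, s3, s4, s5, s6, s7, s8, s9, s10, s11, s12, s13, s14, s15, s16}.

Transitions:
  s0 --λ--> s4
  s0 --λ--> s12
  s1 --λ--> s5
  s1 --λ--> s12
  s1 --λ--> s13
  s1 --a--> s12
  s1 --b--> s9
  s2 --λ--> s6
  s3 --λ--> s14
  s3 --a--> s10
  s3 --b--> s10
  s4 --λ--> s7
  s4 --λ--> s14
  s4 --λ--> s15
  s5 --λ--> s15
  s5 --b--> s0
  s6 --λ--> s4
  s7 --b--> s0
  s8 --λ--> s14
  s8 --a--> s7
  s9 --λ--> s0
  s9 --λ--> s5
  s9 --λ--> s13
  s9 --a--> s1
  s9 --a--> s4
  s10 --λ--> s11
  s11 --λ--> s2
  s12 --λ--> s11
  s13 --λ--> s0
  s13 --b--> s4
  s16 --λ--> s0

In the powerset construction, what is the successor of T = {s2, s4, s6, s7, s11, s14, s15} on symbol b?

{s0, s2, s4, s6, s7, s11, s12, s14, s15}

s7 on b → {s0}.
No b-transition from s2, s4, s6, s11, s14, s15.
Union after reading b: {s0}.
Now take the λ-closure:
From s0 via λ: add s4, s12.
From s4 via λ: add s7, s14, s15.
From s12 via λ: add s11.
From s11 via λ: add s2.
From s2 via λ: add s6.
No new states can be added; the closed set is {s0, s2, s4, s6, s7, s11, s12, s14, s15}.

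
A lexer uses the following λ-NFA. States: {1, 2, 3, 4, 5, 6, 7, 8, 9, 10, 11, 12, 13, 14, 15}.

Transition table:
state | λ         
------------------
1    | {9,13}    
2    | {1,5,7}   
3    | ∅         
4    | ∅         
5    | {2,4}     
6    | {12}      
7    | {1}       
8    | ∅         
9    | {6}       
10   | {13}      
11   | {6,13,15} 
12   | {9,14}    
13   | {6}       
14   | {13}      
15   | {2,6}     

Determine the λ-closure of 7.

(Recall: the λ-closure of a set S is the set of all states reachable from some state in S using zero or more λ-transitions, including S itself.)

Start with {7}.
From 7 via λ: add 1.
From 1 via λ: add 9, 13.
From 9 via λ: add 6.
From 6 via λ: add 12.
From 12 via λ: add 14.
No new states can be added; the closed set is {1, 6, 7, 9, 12, 13, 14}.

{1, 6, 7, 9, 12, 13, 14}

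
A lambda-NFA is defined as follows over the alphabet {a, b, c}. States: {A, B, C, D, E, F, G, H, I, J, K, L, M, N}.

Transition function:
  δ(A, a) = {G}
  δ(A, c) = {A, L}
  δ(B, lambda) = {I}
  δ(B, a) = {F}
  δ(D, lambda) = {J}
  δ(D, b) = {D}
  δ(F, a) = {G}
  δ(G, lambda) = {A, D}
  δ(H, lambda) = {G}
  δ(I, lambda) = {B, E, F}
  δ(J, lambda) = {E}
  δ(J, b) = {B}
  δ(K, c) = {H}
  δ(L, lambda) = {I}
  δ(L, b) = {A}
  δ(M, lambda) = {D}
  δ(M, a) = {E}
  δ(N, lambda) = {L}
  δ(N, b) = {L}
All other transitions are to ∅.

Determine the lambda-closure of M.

Start with {M}.
From M via lambda: add D.
From D via lambda: add J.
From J via lambda: add E.
No new states can be added; the closed set is {D, E, J, M}.

{D, E, J, M}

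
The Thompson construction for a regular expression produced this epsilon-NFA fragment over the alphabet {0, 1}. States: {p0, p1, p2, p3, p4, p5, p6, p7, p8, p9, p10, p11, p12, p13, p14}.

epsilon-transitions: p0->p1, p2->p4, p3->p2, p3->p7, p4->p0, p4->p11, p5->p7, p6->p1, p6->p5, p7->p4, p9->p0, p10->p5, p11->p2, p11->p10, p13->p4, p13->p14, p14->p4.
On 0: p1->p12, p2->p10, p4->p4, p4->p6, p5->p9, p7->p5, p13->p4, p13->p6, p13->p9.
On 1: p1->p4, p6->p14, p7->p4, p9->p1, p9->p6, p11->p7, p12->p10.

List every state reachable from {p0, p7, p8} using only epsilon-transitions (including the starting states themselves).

{p0, p1, p2, p4, p5, p7, p8, p10, p11}

Start with {p0, p7, p8}.
From p0 via epsilon: add p1.
From p7 via epsilon: add p4.
From p4 via epsilon: add p11.
From p11 via epsilon: add p2, p10.
From p10 via epsilon: add p5.
No new states can be added; the closed set is {p0, p1, p2, p4, p5, p7, p8, p10, p11}.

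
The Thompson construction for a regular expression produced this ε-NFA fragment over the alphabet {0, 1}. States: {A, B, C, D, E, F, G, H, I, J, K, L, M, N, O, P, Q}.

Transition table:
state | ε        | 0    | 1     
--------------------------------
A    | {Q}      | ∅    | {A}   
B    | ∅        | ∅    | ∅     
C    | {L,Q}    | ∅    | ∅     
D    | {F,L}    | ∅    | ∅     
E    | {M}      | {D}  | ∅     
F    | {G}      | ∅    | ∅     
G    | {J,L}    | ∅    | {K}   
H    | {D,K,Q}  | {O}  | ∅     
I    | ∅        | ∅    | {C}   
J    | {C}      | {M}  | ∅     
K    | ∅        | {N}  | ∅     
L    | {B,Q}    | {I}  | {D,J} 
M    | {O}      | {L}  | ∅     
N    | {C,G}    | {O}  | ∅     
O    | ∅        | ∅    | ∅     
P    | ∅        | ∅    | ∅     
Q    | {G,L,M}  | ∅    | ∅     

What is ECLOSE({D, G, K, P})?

Start with {D, G, K, P}.
From D via ε: add F, L.
From G via ε: add J.
From J via ε: add C.
From L via ε: add B, Q.
From Q via ε: add M.
From M via ε: add O.
No new states can be added; the closed set is {B, C, D, F, G, J, K, L, M, O, P, Q}.

{B, C, D, F, G, J, K, L, M, O, P, Q}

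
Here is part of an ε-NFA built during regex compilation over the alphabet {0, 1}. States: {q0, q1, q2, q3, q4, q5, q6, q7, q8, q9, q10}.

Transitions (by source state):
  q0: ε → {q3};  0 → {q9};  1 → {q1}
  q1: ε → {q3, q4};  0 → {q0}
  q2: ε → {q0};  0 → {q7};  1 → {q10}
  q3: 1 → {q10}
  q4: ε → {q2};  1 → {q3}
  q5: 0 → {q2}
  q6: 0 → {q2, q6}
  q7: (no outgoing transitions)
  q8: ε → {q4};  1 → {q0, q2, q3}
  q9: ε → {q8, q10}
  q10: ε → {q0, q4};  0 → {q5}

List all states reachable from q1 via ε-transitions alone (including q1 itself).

Start with {q1}.
From q1 via ε: add q3, q4.
From q4 via ε: add q2.
From q2 via ε: add q0.
No new states can be added; the closed set is {q0, q1, q2, q3, q4}.

{q0, q1, q2, q3, q4}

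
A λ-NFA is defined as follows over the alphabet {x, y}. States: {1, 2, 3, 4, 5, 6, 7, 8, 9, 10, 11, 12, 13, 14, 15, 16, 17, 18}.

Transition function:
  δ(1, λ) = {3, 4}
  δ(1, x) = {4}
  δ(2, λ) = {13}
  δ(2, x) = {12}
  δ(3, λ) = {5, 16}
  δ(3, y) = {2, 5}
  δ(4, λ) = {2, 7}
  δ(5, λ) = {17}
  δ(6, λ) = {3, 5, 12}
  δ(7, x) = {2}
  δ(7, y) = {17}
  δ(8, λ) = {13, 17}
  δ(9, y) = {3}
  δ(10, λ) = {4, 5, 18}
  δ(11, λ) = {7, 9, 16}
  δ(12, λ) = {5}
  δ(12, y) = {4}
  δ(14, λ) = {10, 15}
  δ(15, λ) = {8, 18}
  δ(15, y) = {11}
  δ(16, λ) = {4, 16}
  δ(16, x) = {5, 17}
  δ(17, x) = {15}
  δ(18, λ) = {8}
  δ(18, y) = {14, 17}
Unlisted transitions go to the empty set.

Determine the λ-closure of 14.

{2, 4, 5, 7, 8, 10, 13, 14, 15, 17, 18}

Start with {14}.
From 14 via λ: add 10, 15.
From 10 via λ: add 4, 5, 18.
From 15 via λ: add 8.
From 4 via λ: add 2, 7.
From 5 via λ: add 17.
From 8 via λ: add 13.
No new states can be added; the closed set is {2, 4, 5, 7, 8, 10, 13, 14, 15, 17, 18}.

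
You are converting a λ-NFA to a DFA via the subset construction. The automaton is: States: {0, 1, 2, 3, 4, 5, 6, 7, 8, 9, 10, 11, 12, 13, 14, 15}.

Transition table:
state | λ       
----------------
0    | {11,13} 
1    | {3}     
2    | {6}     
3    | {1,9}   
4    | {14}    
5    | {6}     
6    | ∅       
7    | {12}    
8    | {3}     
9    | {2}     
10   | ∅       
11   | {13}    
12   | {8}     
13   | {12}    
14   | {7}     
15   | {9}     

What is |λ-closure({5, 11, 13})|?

Start with {5, 11, 13}.
From 5 via λ: add 6.
From 13 via λ: add 12.
From 12 via λ: add 8.
From 8 via λ: add 3.
From 3 via λ: add 1, 9.
From 9 via λ: add 2.
λ-closure = {1, 2, 3, 5, 6, 8, 9, 11, 12, 13}, which has 10 states.

10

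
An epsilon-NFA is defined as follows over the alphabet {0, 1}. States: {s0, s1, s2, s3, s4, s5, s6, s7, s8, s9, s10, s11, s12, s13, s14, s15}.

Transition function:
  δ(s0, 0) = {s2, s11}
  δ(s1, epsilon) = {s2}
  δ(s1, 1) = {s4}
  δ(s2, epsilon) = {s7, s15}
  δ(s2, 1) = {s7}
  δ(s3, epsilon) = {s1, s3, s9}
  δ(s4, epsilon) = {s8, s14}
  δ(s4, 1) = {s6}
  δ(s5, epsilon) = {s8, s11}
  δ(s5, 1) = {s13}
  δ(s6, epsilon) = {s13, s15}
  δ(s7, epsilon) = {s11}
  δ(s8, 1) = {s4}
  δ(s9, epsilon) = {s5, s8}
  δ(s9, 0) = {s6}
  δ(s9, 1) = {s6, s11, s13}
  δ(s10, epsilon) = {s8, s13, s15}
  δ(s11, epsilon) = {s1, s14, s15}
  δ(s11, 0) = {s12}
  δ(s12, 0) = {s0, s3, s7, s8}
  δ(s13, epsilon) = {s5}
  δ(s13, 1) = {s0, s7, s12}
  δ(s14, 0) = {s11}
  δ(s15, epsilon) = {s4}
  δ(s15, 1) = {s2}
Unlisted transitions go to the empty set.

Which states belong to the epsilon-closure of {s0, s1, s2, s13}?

Start with {s0, s1, s2, s13}.
From s2 via epsilon: add s7, s15.
From s13 via epsilon: add s5.
From s5 via epsilon: add s8, s11.
From s15 via epsilon: add s4.
From s4 via epsilon: add s14.
No new states can be added; the closed set is {s0, s1, s2, s4, s5, s7, s8, s11, s13, s14, s15}.

{s0, s1, s2, s4, s5, s7, s8, s11, s13, s14, s15}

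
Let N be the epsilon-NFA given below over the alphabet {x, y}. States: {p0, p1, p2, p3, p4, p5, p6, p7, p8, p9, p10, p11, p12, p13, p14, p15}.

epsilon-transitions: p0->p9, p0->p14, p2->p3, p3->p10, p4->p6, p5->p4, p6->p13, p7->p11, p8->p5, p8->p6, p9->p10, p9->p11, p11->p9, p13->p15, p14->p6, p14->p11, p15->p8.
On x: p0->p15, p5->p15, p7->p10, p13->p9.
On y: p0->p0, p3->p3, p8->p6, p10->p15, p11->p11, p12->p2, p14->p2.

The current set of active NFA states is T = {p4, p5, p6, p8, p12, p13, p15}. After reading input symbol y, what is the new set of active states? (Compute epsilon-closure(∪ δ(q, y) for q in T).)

p8 on y → {p6}.
p12 on y → {p2}.
No y-transition from p4, p5, p6, p13, p15.
Union after reading y: {p2, p6}.
Now take the epsilon-closure:
From p2 via epsilon: add p3.
From p6 via epsilon: add p13.
From p3 via epsilon: add p10.
From p13 via epsilon: add p15.
From p15 via epsilon: add p8.
From p8 via epsilon: add p5.
From p5 via epsilon: add p4.
No new states can be added; the closed set is {p2, p3, p4, p5, p6, p8, p10, p13, p15}.

{p2, p3, p4, p5, p6, p8, p10, p13, p15}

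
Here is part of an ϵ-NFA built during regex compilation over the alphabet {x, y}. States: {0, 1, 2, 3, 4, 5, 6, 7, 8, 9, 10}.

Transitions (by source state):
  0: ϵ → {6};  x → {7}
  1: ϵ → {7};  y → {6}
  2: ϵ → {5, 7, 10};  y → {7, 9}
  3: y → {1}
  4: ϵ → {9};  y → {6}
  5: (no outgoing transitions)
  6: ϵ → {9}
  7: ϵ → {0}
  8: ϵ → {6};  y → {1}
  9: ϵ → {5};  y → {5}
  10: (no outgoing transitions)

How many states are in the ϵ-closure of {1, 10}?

7

Start with {1, 10}.
From 1 via ϵ: add 7.
From 7 via ϵ: add 0.
From 0 via ϵ: add 6.
From 6 via ϵ: add 9.
From 9 via ϵ: add 5.
ϵ-closure = {0, 1, 5, 6, 7, 9, 10}, which has 7 states.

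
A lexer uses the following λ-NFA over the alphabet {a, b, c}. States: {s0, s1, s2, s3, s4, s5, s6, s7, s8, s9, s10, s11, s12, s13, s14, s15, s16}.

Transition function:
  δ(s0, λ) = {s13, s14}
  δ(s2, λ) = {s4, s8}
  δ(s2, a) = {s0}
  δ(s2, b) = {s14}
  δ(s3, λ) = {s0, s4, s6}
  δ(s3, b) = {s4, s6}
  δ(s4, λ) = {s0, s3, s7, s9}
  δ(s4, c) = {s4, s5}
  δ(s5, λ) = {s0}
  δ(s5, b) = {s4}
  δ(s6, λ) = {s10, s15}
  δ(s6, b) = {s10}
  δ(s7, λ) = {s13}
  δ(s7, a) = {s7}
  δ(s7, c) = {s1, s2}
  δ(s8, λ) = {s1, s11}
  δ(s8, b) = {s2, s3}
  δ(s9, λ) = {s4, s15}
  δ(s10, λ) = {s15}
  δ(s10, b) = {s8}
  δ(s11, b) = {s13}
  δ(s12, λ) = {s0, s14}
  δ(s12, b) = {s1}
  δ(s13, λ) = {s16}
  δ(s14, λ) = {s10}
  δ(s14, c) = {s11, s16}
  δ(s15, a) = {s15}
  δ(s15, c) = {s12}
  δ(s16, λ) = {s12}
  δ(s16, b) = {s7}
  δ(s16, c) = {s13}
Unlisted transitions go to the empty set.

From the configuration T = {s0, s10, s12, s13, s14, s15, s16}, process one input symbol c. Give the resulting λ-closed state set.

{s0, s10, s11, s12, s13, s14, s15, s16}

s14 on c → {s11, s16}.
s15 on c → {s12}.
s16 on c → {s13}.
No c-transition from s0, s10, s12, s13.
Union after reading c: {s11, s12, s13, s16}.
Now take the λ-closure:
From s12 via λ: add s0, s14.
From s14 via λ: add s10.
From s10 via λ: add s15.
No new states can be added; the closed set is {s0, s10, s11, s12, s13, s14, s15, s16}.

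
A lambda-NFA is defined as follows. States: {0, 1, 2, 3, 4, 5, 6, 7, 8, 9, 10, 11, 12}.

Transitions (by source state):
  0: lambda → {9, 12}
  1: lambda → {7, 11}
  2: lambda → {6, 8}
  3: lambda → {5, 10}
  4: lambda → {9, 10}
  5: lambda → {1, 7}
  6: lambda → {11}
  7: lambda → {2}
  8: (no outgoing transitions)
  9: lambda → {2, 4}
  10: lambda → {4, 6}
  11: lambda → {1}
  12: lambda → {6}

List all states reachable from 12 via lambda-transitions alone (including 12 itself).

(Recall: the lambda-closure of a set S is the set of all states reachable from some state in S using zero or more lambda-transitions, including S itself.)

{1, 2, 6, 7, 8, 11, 12}

Start with {12}.
From 12 via lambda: add 6.
From 6 via lambda: add 11.
From 11 via lambda: add 1.
From 1 via lambda: add 7.
From 7 via lambda: add 2.
From 2 via lambda: add 8.
No new states can be added; the closed set is {1, 2, 6, 7, 8, 11, 12}.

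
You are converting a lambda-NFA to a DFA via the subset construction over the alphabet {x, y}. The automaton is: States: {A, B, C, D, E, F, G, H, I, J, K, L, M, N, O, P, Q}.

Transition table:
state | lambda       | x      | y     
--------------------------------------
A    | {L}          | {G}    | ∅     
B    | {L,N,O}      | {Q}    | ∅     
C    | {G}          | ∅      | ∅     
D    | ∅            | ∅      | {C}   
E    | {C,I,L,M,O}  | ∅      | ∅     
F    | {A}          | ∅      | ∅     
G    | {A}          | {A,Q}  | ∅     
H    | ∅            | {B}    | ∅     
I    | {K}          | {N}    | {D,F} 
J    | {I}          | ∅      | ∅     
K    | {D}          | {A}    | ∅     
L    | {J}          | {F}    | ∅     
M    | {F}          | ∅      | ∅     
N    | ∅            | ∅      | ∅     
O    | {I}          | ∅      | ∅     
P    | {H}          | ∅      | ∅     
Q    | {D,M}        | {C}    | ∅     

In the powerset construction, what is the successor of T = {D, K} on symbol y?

{A, C, D, G, I, J, K, L}

D on y → {C}.
No y-transition from K.
Union after reading y: {C}.
Now take the lambda-closure:
From C via lambda: add G.
From G via lambda: add A.
From A via lambda: add L.
From L via lambda: add J.
From J via lambda: add I.
From I via lambda: add K.
From K via lambda: add D.
No new states can be added; the closed set is {A, C, D, G, I, J, K, L}.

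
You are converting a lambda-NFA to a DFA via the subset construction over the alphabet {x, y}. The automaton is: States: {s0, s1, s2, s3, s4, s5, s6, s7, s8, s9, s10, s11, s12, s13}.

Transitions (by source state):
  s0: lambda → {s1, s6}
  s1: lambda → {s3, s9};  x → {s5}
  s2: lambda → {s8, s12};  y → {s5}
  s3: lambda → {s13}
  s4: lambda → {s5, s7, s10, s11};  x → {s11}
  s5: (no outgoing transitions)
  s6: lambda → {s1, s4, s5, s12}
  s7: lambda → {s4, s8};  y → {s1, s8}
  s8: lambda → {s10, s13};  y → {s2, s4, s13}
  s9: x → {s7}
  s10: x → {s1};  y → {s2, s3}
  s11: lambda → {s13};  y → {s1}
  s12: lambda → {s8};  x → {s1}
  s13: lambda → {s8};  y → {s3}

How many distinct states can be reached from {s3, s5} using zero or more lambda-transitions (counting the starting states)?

5

Start with {s3, s5}.
From s3 via lambda: add s13.
From s13 via lambda: add s8.
From s8 via lambda: add s10.
lambda-closure = {s3, s5, s8, s10, s13}, which has 5 states.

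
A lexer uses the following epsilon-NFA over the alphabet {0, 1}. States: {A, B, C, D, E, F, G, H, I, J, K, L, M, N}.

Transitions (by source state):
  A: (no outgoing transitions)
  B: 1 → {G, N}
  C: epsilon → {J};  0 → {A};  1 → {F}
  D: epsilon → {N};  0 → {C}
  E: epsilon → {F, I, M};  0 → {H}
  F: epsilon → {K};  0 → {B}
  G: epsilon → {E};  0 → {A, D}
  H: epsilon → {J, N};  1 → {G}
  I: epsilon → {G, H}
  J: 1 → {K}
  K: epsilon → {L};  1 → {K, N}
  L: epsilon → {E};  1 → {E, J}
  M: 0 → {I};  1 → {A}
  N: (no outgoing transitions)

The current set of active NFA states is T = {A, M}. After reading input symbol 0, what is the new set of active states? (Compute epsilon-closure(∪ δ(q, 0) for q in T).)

M on 0 → {I}.
No 0-transition from A.
Union after reading 0: {I}.
Now take the epsilon-closure:
From I via epsilon: add G, H.
From G via epsilon: add E.
From H via epsilon: add J, N.
From E via epsilon: add F, M.
From F via epsilon: add K.
From K via epsilon: add L.
No new states can be added; the closed set is {E, F, G, H, I, J, K, L, M, N}.

{E, F, G, H, I, J, K, L, M, N}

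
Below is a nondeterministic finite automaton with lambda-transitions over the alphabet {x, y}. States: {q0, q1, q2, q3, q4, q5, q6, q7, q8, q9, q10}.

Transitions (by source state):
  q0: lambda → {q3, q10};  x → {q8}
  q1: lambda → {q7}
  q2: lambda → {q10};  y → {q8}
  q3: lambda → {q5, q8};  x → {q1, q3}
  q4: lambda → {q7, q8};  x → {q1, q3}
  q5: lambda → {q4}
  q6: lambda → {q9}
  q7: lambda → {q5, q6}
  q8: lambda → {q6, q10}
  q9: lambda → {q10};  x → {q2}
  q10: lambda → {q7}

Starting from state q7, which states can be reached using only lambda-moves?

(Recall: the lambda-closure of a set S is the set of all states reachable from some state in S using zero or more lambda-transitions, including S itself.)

{q4, q5, q6, q7, q8, q9, q10}

Start with {q7}.
From q7 via lambda: add q5, q6.
From q5 via lambda: add q4.
From q6 via lambda: add q9.
From q4 via lambda: add q8.
From q9 via lambda: add q10.
No new states can be added; the closed set is {q4, q5, q6, q7, q8, q9, q10}.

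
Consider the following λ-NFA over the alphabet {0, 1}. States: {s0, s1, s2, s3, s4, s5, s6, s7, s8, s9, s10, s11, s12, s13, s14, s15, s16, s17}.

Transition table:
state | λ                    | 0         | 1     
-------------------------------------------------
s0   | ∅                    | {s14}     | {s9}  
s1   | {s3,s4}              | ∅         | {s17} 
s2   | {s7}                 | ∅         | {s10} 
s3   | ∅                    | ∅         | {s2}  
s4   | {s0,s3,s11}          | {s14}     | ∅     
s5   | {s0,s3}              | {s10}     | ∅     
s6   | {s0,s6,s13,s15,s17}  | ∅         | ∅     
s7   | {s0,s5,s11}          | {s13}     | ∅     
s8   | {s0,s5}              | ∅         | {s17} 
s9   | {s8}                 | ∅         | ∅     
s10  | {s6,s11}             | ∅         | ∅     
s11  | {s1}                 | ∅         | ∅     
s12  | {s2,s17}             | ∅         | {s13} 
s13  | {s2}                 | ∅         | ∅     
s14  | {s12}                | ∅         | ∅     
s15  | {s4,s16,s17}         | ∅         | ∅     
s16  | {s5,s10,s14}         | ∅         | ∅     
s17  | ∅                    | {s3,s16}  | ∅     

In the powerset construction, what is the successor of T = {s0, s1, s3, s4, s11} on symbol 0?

{s0, s1, s2, s3, s4, s5, s7, s11, s12, s14, s17}

s0 on 0 → {s14}.
s4 on 0 → {s14}.
No 0-transition from s1, s3, s11.
Union after reading 0: {s14}.
Now take the λ-closure:
From s14 via λ: add s12.
From s12 via λ: add s2, s17.
From s2 via λ: add s7.
From s7 via λ: add s0, s5, s11.
From s5 via λ: add s3.
From s11 via λ: add s1.
From s1 via λ: add s4.
No new states can be added; the closed set is {s0, s1, s2, s3, s4, s5, s7, s11, s12, s14, s17}.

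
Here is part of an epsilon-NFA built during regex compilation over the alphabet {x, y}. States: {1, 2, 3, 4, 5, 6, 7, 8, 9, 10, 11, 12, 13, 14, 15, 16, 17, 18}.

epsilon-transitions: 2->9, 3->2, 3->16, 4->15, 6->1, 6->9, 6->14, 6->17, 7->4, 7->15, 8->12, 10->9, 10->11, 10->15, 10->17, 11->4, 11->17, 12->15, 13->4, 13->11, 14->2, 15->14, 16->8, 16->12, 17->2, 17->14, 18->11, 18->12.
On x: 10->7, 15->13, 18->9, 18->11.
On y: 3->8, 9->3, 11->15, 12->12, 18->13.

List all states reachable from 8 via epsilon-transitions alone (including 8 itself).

Start with {8}.
From 8 via epsilon: add 12.
From 12 via epsilon: add 15.
From 15 via epsilon: add 14.
From 14 via epsilon: add 2.
From 2 via epsilon: add 9.
No new states can be added; the closed set is {2, 8, 9, 12, 14, 15}.

{2, 8, 9, 12, 14, 15}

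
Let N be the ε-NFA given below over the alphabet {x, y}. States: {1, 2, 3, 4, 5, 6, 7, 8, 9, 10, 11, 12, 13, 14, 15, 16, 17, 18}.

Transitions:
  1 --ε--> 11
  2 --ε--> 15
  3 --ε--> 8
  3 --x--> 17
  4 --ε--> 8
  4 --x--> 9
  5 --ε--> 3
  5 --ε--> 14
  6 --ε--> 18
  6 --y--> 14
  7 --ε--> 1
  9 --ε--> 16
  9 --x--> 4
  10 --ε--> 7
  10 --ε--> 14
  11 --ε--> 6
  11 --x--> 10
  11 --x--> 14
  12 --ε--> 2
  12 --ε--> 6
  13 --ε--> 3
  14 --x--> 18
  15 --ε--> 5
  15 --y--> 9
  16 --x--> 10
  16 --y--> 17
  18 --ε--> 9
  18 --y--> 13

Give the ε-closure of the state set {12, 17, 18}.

{2, 3, 5, 6, 8, 9, 12, 14, 15, 16, 17, 18}

Start with {12, 17, 18}.
From 12 via ε: add 2, 6.
From 18 via ε: add 9.
From 2 via ε: add 15.
From 9 via ε: add 16.
From 15 via ε: add 5.
From 5 via ε: add 3, 14.
From 3 via ε: add 8.
No new states can be added; the closed set is {2, 3, 5, 6, 8, 9, 12, 14, 15, 16, 17, 18}.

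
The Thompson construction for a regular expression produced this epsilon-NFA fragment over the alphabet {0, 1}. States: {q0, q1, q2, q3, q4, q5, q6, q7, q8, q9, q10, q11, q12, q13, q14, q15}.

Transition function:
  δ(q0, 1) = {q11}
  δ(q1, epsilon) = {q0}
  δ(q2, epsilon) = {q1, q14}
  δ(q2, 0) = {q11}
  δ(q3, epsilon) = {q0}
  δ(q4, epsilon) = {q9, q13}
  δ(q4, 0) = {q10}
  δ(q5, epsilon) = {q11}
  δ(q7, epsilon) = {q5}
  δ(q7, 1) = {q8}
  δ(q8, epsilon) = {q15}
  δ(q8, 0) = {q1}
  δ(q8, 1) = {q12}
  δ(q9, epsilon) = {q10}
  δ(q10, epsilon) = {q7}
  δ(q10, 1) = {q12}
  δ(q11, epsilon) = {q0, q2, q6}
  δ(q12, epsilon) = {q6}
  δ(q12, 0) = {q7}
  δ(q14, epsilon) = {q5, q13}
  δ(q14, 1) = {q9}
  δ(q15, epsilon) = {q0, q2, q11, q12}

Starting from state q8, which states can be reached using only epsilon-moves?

Start with {q8}.
From q8 via epsilon: add q15.
From q15 via epsilon: add q0, q2, q11, q12.
From q2 via epsilon: add q1, q14.
From q11 via epsilon: add q6.
From q14 via epsilon: add q5, q13.
No new states can be added; the closed set is {q0, q1, q2, q5, q6, q8, q11, q12, q13, q14, q15}.

{q0, q1, q2, q5, q6, q8, q11, q12, q13, q14, q15}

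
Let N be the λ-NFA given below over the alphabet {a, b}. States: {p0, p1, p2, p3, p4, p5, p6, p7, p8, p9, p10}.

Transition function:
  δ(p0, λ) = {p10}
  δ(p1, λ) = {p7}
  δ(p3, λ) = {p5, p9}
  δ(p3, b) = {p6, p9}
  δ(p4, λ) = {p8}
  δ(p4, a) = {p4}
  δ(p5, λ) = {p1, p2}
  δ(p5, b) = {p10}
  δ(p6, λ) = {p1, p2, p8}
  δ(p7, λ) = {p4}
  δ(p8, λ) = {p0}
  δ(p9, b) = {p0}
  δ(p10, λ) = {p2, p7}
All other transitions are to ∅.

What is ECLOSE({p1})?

Start with {p1}.
From p1 via λ: add p7.
From p7 via λ: add p4.
From p4 via λ: add p8.
From p8 via λ: add p0.
From p0 via λ: add p10.
From p10 via λ: add p2.
No new states can be added; the closed set is {p0, p1, p2, p4, p7, p8, p10}.

{p0, p1, p2, p4, p7, p8, p10}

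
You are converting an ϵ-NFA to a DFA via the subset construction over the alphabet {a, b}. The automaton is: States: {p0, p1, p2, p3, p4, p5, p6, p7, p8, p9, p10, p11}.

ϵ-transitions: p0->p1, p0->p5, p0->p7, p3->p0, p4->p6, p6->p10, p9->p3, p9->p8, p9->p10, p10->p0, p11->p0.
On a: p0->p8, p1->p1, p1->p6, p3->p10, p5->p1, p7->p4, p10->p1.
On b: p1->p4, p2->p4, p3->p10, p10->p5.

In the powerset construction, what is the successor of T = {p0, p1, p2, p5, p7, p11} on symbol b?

p1 on b → {p4}.
p2 on b → {p4}.
No b-transition from p0, p5, p7, p11.
Union after reading b: {p4}.
Now take the ϵ-closure:
From p4 via ϵ: add p6.
From p6 via ϵ: add p10.
From p10 via ϵ: add p0.
From p0 via ϵ: add p1, p5, p7.
No new states can be added; the closed set is {p0, p1, p4, p5, p6, p7, p10}.

{p0, p1, p4, p5, p6, p7, p10}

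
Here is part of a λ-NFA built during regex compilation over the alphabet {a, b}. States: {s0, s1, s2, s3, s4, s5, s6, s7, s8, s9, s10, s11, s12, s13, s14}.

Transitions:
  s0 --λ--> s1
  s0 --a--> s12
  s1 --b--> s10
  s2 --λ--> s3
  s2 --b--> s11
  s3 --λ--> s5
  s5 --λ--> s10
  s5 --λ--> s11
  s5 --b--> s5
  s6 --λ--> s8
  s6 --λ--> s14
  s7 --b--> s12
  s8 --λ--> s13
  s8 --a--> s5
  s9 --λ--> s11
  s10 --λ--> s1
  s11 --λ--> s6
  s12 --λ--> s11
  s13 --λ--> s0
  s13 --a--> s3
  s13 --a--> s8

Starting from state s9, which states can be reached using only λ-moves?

Start with {s9}.
From s9 via λ: add s11.
From s11 via λ: add s6.
From s6 via λ: add s8, s14.
From s8 via λ: add s13.
From s13 via λ: add s0.
From s0 via λ: add s1.
No new states can be added; the closed set is {s0, s1, s6, s8, s9, s11, s13, s14}.

{s0, s1, s6, s8, s9, s11, s13, s14}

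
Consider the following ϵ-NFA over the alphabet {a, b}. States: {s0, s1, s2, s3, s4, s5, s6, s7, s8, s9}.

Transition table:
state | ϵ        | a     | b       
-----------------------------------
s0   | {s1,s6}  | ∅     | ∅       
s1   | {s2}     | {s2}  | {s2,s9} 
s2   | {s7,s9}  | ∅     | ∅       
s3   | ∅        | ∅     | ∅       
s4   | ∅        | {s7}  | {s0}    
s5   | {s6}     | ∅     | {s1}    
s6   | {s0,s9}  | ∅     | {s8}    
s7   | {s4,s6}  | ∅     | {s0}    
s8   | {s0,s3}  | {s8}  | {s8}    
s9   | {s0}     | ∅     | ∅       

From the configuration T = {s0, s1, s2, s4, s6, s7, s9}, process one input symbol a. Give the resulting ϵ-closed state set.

{s0, s1, s2, s4, s6, s7, s9}

s1 on a → {s2}.
s4 on a → {s7}.
No a-transition from s0, s2, s6, s7, s9.
Union after reading a: {s2, s7}.
Now take the ϵ-closure:
From s2 via ϵ: add s9.
From s7 via ϵ: add s4, s6.
From s6 via ϵ: add s0.
From s0 via ϵ: add s1.
No new states can be added; the closed set is {s0, s1, s2, s4, s6, s7, s9}.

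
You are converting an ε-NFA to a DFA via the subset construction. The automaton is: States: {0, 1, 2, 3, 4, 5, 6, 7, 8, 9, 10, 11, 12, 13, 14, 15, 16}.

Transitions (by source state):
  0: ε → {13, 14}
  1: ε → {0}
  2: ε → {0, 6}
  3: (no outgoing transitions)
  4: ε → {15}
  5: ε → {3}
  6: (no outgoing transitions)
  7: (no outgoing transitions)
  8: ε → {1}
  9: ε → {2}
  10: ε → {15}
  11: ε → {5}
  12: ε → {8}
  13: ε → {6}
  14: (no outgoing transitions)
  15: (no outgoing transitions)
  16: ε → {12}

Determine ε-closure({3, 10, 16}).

{0, 1, 3, 6, 8, 10, 12, 13, 14, 15, 16}

Start with {3, 10, 16}.
From 10 via ε: add 15.
From 16 via ε: add 12.
From 12 via ε: add 8.
From 8 via ε: add 1.
From 1 via ε: add 0.
From 0 via ε: add 13, 14.
From 13 via ε: add 6.
No new states can be added; the closed set is {0, 1, 3, 6, 8, 10, 12, 13, 14, 15, 16}.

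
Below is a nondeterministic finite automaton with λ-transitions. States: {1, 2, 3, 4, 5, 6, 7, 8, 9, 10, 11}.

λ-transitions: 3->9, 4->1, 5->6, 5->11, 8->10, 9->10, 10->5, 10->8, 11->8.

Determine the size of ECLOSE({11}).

Start with {11}.
From 11 via λ: add 8.
From 8 via λ: add 10.
From 10 via λ: add 5.
From 5 via λ: add 6.
λ-closure = {5, 6, 8, 10, 11}, which has 5 states.

5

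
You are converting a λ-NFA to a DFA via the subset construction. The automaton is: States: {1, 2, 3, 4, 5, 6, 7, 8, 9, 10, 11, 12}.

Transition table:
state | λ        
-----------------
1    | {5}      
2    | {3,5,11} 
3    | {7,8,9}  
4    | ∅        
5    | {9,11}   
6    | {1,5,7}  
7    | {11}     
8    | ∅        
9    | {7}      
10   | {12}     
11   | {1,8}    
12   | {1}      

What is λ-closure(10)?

Start with {10}.
From 10 via λ: add 12.
From 12 via λ: add 1.
From 1 via λ: add 5.
From 5 via λ: add 9, 11.
From 9 via λ: add 7.
From 11 via λ: add 8.
No new states can be added; the closed set is {1, 5, 7, 8, 9, 10, 11, 12}.

{1, 5, 7, 8, 9, 10, 11, 12}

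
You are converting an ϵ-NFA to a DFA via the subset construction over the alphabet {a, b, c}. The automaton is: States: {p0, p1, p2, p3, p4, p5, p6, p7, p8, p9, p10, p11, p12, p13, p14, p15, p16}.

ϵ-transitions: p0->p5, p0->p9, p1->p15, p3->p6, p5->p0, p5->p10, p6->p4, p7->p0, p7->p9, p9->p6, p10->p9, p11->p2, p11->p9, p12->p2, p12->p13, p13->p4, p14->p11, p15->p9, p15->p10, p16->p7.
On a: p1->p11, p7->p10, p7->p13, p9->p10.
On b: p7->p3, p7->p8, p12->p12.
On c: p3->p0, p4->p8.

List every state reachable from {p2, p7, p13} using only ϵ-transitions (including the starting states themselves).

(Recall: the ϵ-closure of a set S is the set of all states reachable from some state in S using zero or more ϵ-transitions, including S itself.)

Start with {p2, p7, p13}.
From p7 via ϵ: add p0, p9.
From p13 via ϵ: add p4.
From p0 via ϵ: add p5.
From p9 via ϵ: add p6.
From p5 via ϵ: add p10.
No new states can be added; the closed set is {p0, p2, p4, p5, p6, p7, p9, p10, p13}.

{p0, p2, p4, p5, p6, p7, p9, p10, p13}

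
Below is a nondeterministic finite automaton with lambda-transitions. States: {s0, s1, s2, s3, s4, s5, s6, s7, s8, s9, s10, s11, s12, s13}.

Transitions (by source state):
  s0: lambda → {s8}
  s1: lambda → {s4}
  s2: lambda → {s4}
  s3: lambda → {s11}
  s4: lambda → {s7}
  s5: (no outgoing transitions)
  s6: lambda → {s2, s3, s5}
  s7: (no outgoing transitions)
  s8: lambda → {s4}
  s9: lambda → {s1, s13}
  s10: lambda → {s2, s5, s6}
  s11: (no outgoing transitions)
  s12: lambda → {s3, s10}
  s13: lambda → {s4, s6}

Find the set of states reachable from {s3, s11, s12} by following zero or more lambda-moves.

{s2, s3, s4, s5, s6, s7, s10, s11, s12}

Start with {s3, s11, s12}.
From s12 via lambda: add s10.
From s10 via lambda: add s2, s5, s6.
From s2 via lambda: add s4.
From s4 via lambda: add s7.
No new states can be added; the closed set is {s2, s3, s4, s5, s6, s7, s10, s11, s12}.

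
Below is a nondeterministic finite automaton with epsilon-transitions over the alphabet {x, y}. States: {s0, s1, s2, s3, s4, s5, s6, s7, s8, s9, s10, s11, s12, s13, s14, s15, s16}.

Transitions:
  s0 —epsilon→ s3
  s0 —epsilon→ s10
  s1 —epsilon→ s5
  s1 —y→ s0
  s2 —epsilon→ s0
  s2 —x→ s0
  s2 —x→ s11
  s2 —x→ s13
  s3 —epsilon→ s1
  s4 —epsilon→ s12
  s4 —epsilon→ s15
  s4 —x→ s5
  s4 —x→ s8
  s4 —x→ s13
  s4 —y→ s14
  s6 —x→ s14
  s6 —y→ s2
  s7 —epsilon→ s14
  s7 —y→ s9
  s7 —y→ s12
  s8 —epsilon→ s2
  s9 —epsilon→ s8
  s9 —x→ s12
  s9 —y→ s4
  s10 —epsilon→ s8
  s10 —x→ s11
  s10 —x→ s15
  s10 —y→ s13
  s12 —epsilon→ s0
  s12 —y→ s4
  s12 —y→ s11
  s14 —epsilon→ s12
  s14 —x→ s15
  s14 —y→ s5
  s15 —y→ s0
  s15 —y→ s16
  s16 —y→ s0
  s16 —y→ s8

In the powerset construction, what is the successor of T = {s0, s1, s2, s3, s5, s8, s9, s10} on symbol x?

s2 on x → {s0, s11, s13}.
s9 on x → {s12}.
s10 on x → {s11, s15}.
No x-transition from s0, s1, s3, s5, s8.
Union after reading x: {s0, s11, s12, s13, s15}.
Now take the epsilon-closure:
From s0 via epsilon: add s3, s10.
From s3 via epsilon: add s1.
From s10 via epsilon: add s8.
From s1 via epsilon: add s5.
From s8 via epsilon: add s2.
No new states can be added; the closed set is {s0, s1, s2, s3, s5, s8, s10, s11, s12, s13, s15}.

{s0, s1, s2, s3, s5, s8, s10, s11, s12, s13, s15}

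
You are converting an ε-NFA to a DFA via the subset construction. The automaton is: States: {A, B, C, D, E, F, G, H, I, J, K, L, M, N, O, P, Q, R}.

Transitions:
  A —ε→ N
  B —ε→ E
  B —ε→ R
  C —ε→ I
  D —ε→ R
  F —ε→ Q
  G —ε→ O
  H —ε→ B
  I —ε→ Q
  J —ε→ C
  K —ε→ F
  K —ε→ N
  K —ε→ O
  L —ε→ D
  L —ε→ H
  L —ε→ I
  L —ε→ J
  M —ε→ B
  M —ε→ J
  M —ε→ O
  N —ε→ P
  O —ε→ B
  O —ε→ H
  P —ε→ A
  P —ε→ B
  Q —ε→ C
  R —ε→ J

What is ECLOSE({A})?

{A, B, C, E, I, J, N, P, Q, R}

Start with {A}.
From A via ε: add N.
From N via ε: add P.
From P via ε: add B.
From B via ε: add E, R.
From R via ε: add J.
From J via ε: add C.
From C via ε: add I.
From I via ε: add Q.
No new states can be added; the closed set is {A, B, C, E, I, J, N, P, Q, R}.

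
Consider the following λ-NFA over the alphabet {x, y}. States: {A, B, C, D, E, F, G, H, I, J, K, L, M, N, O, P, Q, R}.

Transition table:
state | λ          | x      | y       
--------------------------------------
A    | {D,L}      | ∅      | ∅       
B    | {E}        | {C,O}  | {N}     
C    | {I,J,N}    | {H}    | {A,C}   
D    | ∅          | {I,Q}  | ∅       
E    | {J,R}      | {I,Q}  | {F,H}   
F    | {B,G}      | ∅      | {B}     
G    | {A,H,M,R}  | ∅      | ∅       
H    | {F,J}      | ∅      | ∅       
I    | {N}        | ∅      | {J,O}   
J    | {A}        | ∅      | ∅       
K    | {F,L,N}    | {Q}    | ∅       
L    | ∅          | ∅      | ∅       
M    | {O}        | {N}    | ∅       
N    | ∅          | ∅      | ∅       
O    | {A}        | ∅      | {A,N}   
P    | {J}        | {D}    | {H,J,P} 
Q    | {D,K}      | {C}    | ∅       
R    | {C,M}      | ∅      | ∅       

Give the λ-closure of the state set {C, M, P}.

{A, C, D, I, J, L, M, N, O, P}

Start with {C, M, P}.
From C via λ: add I, J, N.
From M via λ: add O.
From J via λ: add A.
From A via λ: add D, L.
No new states can be added; the closed set is {A, C, D, I, J, L, M, N, O, P}.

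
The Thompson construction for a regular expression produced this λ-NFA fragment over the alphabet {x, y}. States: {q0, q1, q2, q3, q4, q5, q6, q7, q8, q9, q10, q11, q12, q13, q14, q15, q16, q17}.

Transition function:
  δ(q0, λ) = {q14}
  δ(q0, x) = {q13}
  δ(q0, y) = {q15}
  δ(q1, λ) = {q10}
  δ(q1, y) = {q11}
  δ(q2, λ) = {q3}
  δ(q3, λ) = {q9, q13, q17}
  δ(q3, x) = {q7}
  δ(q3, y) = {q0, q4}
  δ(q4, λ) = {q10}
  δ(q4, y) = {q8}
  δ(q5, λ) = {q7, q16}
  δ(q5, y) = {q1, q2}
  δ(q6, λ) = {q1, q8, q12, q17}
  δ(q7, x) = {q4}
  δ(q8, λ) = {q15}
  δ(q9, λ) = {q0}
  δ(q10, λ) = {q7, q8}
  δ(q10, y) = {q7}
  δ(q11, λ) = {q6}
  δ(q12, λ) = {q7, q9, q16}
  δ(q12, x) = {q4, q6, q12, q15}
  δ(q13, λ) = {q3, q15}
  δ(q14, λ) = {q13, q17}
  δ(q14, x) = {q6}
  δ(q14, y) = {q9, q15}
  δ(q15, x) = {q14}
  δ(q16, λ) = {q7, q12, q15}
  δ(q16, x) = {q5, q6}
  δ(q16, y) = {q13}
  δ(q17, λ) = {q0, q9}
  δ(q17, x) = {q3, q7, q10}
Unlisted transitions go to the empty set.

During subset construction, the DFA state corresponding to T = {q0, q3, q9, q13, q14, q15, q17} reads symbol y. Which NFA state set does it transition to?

{q0, q3, q4, q7, q8, q9, q10, q13, q14, q15, q17}

q0 on y → {q15}.
q3 on y → {q0, q4}.
q14 on y → {q9, q15}.
No y-transition from q9, q13, q15, q17.
Union after reading y: {q0, q4, q9, q15}.
Now take the λ-closure:
From q0 via λ: add q14.
From q4 via λ: add q10.
From q10 via λ: add q7, q8.
From q14 via λ: add q13, q17.
From q13 via λ: add q3.
No new states can be added; the closed set is {q0, q3, q4, q7, q8, q9, q10, q13, q14, q15, q17}.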